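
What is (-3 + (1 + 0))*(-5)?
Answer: 10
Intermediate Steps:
(-3 + (1 + 0))*(-5) = (-3 + 1)*(-5) = -2*(-5) = 10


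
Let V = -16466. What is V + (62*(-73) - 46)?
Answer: -21038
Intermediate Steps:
V + (62*(-73) - 46) = -16466 + (62*(-73) - 46) = -16466 + (-4526 - 46) = -16466 - 4572 = -21038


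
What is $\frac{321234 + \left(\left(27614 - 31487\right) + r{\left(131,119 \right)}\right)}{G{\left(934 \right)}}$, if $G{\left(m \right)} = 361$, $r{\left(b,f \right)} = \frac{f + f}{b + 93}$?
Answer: $\frac{5077793}{5776} \approx 879.12$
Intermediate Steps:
$r{\left(b,f \right)} = \frac{2 f}{93 + b}$
$\frac{321234 + \left(\left(27614 - 31487\right) + r{\left(131,119 \right)}\right)}{G{\left(934 \right)}} = \frac{321234 + \left(\left(27614 - 31487\right) + 2 \cdot 119 \frac{1}{93 + 131}\right)}{361} = \left(321234 - \left(3873 - \frac{238}{224}\right)\right) \frac{1}{361} = \left(321234 - \left(3873 - \frac{17}{16}\right)\right) \frac{1}{361} = \left(321234 + \left(-3873 + \frac{17}{16}\right)\right) \frac{1}{361} = \left(321234 - \frac{61951}{16}\right) \frac{1}{361} = \frac{5077793}{16} \cdot \frac{1}{361} = \frac{5077793}{5776}$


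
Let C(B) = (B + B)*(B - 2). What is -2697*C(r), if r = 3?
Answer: -16182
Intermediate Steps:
C(B) = 2*B*(-2 + B) (C(B) = (2*B)*(-2 + B) = 2*B*(-2 + B))
-2697*C(r) = -5394*3*(-2 + 3) = -5394*3 = -2697*6 = -16182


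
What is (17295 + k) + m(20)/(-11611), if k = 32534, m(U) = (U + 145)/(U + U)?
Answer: 4628516119/92888 ≈ 49829.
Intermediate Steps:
m(U) = (145 + U)/(2*U) (m(U) = (145 + U)/((2*U)) = (145 + U)*(1/(2*U)) = (145 + U)/(2*U))
(17295 + k) + m(20)/(-11611) = (17295 + 32534) + ((1/2)*(145 + 20)/20)/(-11611) = 49829 + ((1/2)*(1/20)*165)*(-1/11611) = 49829 + (33/8)*(-1/11611) = 49829 - 33/92888 = 4628516119/92888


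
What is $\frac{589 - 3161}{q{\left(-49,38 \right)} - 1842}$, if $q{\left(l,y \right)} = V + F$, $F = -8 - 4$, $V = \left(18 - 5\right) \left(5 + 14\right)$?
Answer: $\frac{2572}{1607} \approx 1.6005$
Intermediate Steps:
$V = 247$ ($V = 13 \cdot 19 = 247$)
$F = -12$
$q{\left(l,y \right)} = 235$ ($q{\left(l,y \right)} = 247 - 12 = 235$)
$\frac{589 - 3161}{q{\left(-49,38 \right)} - 1842} = \frac{589 - 3161}{235 - 1842} = - \frac{2572}{-1607} = \left(-2572\right) \left(- \frac{1}{1607}\right) = \frac{2572}{1607}$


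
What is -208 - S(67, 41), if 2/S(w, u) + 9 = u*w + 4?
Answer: -285169/1371 ≈ -208.00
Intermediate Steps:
S(w, u) = 2/(-5 + u*w) (S(w, u) = 2/(-9 + (u*w + 4)) = 2/(-9 + (4 + u*w)) = 2/(-5 + u*w))
-208 - S(67, 41) = -208 - 2/(-5 + 41*67) = -208 - 2/(-5 + 2747) = -208 - 2/2742 = -208 - 1*1/1371 = -208 - 1/1371 = -285169/1371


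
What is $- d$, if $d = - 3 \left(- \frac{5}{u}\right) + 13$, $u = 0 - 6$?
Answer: $- \frac{21}{2} \approx -10.5$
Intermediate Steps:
$u = -6$
$d = \frac{21}{2}$ ($d = - 3 \left(- \frac{5}{-6}\right) + 13 = - 3 \left(\left(-5\right) \left(- \frac{1}{6}\right)\right) + 13 = \left(-3\right) \frac{5}{6} + 13 = - \frac{5}{2} + 13 = \frac{21}{2} \approx 10.5$)
$- d = \left(-1\right) \frac{21}{2} = - \frac{21}{2}$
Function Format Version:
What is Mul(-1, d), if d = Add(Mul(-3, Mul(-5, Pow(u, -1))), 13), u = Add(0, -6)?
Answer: Rational(-21, 2) ≈ -10.500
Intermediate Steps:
u = -6
d = Rational(21, 2) (d = Add(Mul(-3, Mul(-5, Pow(-6, -1))), 13) = Add(Mul(-3, Mul(-5, Rational(-1, 6))), 13) = Add(Mul(-3, Rational(5, 6)), 13) = Add(Rational(-5, 2), 13) = Rational(21, 2) ≈ 10.500)
Mul(-1, d) = Mul(-1, Rational(21, 2)) = Rational(-21, 2)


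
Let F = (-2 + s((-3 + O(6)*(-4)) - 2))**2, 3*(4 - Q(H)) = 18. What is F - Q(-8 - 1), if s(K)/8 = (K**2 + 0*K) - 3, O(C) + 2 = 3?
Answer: 386886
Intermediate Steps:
O(C) = 1 (O(C) = -2 + 3 = 1)
Q(H) = -2 (Q(H) = 4 - 1/3*18 = 4 - 6 = -2)
s(K) = -24 + 8*K**2 (s(K) = 8*((K**2 + 0*K) - 3) = 8*((K**2 + 0) - 3) = 8*(K**2 - 3) = 8*(-3 + K**2) = -24 + 8*K**2)
F = 386884 (F = (-2 + (-24 + 8*((-3 + 1*(-4)) - 2)**2))**2 = (-2 + (-24 + 8*((-3 - 4) - 2)**2))**2 = (-2 + (-24 + 8*(-7 - 2)**2))**2 = (-2 + (-24 + 8*(-9)**2))**2 = (-2 + (-24 + 8*81))**2 = (-2 + (-24 + 648))**2 = (-2 + 624)**2 = 622**2 = 386884)
F - Q(-8 - 1) = 386884 - 1*(-2) = 386884 + 2 = 386886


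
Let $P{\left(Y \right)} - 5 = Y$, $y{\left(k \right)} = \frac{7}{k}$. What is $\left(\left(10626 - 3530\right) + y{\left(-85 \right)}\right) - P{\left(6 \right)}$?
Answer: $\frac{602218}{85} \approx 7084.9$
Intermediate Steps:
$P{\left(Y \right)} = 5 + Y$
$\left(\left(10626 - 3530\right) + y{\left(-85 \right)}\right) - P{\left(6 \right)} = \left(\left(10626 - 3530\right) + \frac{7}{-85}\right) - \left(5 + 6\right) = \left(7096 + 7 \left(- \frac{1}{85}\right)\right) - 11 = \left(7096 - \frac{7}{85}\right) - 11 = \frac{603153}{85} - 11 = \frac{602218}{85}$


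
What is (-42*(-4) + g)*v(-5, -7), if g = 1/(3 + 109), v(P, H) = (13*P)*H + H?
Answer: 75268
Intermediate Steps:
v(P, H) = H + 13*H*P (v(P, H) = 13*H*P + H = H + 13*H*P)
g = 1/112 ≈ 0.0089286
(-42*(-4) + g)*v(-5, -7) = (-42*(-4) + 1/112)*(-7*(1 + 13*(-5))) = (168 + 1/112)*(-7*(1 - 65)) = 18817*(-7*(-64))/112 = (18817/112)*448 = 75268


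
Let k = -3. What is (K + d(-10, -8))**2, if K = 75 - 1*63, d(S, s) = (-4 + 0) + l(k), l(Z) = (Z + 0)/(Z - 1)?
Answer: 1225/16 ≈ 76.563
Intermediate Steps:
l(Z) = Z/(-1 + Z)
d(S, s) = -13/4 (d(S, s) = (-4 + 0) - 3/(-1 - 3) = -4 - 3/(-4) = -4 - 3*(-1/4) = -4 + 3/4 = -13/4)
K = 12 (K = 75 - 63 = 12)
(K + d(-10, -8))**2 = (12 - 13/4)**2 = (35/4)**2 = 1225/16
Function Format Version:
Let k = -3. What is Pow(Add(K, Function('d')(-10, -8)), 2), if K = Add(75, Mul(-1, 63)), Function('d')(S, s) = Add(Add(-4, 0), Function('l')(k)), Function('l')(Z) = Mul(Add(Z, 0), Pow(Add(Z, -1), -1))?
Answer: Rational(1225, 16) ≈ 76.563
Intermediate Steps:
Function('l')(Z) = Mul(Z, Pow(Add(-1, Z), -1))
Function('d')(S, s) = Rational(-13, 4) (Function('d')(S, s) = Add(Add(-4, 0), Mul(-3, Pow(Add(-1, -3), -1))) = Add(-4, Mul(-3, Pow(-4, -1))) = Add(-4, Mul(-3, Rational(-1, 4))) = Add(-4, Rational(3, 4)) = Rational(-13, 4))
K = 12 (K = Add(75, -63) = 12)
Pow(Add(K, Function('d')(-10, -8)), 2) = Pow(Add(12, Rational(-13, 4)), 2) = Pow(Rational(35, 4), 2) = Rational(1225, 16)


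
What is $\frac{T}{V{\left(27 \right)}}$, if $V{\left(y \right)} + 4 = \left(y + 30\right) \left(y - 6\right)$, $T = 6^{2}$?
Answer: $\frac{36}{1193} \approx 0.030176$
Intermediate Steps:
$T = 36$
$V{\left(y \right)} = -4 + \left(-6 + y\right) \left(30 + y\right)$ ($V{\left(y \right)} = -4 + \left(y + 30\right) \left(y - 6\right) = -4 + \left(30 + y\right) \left(-6 + y\right) = -4 + \left(-6 + y\right) \left(30 + y\right)$)
$\frac{T}{V{\left(27 \right)}} = \frac{36}{-184 + 27^{2} + 24 \cdot 27} = \frac{36}{-184 + 729 + 648} = \frac{36}{1193}$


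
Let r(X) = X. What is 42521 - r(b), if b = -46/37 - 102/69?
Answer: 36187687/851 ≈ 42524.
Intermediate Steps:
b = -2316/851 (b = -46*1/37 - 102*1/69 = -46/37 - 34/23 = -2316/851 ≈ -2.7215)
42521 - r(b) = 42521 - 1*(-2316/851) = 42521 + 2316/851 = 36187687/851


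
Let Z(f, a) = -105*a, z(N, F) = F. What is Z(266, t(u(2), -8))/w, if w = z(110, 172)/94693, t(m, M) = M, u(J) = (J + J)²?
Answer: 19885530/43 ≈ 4.6245e+5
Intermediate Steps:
u(J) = 4*J² (u(J) = (2*J)² = 4*J²)
w = 172/94693 ≈ 0.0018164
Z(266, t(u(2), -8))/w = (-105*(-8))/(172/94693) = 840*(94693/172) = 19885530/43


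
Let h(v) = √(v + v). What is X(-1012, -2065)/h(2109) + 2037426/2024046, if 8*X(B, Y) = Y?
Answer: 339571/337341 - 2065*√4218/33744 ≈ -2.9678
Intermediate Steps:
X(B, Y) = Y/8
h(v) = √2*√v (h(v) = √(2*v) = √2*√v)
X(-1012, -2065)/h(2109) + 2037426/2024046 = ((⅛)*(-2065))/((√2*√2109)) + 2037426/2024046 = -2065*√4218/4218/8 + 2037426*(1/2024046) = -2065*√4218/33744 + 339571/337341 = 339571/337341 - 2065*√4218/33744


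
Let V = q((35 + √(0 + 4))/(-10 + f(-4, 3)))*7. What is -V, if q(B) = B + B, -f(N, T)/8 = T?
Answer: 259/17 ≈ 15.235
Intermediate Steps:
f(N, T) = -8*T
q(B) = 2*B
V = -259/17 (V = (2*((35 + √(0 + 4))/(-10 - 8*3)))*7 = (2*((35 + √4)/(-10 - 24)))*7 = (2*((35 + 2)/(-34)))*7 = (2*(37*(-1/34)))*7 = (2*(-37/34))*7 = -37/17*7 = -259/17 ≈ -15.235)
-V = -1*(-259/17) = 259/17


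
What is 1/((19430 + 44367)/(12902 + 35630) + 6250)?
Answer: 48532/303388797 ≈ 0.00015997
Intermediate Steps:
1/((19430 + 44367)/(12902 + 35630) + 6250) = 1/(63797/48532 + 6250) = 1/(303388797/48532) = 48532/303388797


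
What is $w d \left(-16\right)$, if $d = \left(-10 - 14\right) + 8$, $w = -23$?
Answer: $-5888$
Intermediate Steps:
$d = -16$ ($d = -24 + 8 = -16$)
$w d \left(-16\right) = \left(-23\right) \left(-16\right) \left(-16\right) = 368 \left(-16\right) = -5888$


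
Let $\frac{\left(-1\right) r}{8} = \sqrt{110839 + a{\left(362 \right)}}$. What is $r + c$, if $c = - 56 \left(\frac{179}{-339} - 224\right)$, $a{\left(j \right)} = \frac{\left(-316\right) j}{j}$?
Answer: $\frac{4262440}{339} - 8 \sqrt{110523} \approx 9914.0$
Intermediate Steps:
$a{\left(j \right)} = -316$
$c = \frac{4262440}{339}$ ($c = - 56 \left(179 \left(- \frac{1}{339}\right) - 224\right) = - 56 \left(- \frac{179}{339} - 224\right) = \left(-56\right) \left(- \frac{76115}{339}\right) = \frac{4262440}{339} \approx 12574.0$)
$r = - 8 \sqrt{110523}$ ($r = - 8 \sqrt{110839 - 316} = - 8 \sqrt{110523} \approx -2659.6$)
$r + c = - 8 \sqrt{110523} + \frac{4262440}{339} = \frac{4262440}{339} - 8 \sqrt{110523}$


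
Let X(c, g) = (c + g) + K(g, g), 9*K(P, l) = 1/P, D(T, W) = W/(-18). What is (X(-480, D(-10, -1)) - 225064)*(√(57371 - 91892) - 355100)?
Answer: 720809500250/9 - 4059755*I*√34521/18 ≈ 8.009e+10 - 4.1905e+7*I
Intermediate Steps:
D(T, W) = -W/18 (D(T, W) = W*(-1/18) = -W/18)
K(P, l) = 1/(9*P)
X(c, g) = c + g + 1/(9*g) (X(c, g) = (c + g) + 1/(9*g) = c + g + 1/(9*g))
(X(-480, D(-10, -1)) - 225064)*(√(57371 - 91892) - 355100) = ((-480 - 1/18*(-1) + 1/(9*((-1/18*(-1))))) - 225064)*(√(57371 - 91892) - 355100) = ((-480 + 1/18 + 1/(9*(1/18))) - 225064)*(√(-34521) - 355100) = ((-480 + 1/18 + (⅑)*18) - 225064)*(I*√34521 - 355100) = ((-480 + 1/18 + 2) - 225064)*(-355100 + I*√34521) = (-8603/18 - 225064)*(-355100 + I*√34521) = -4059755*(-355100 + I*√34521)/18 = 720809500250/9 - 4059755*I*√34521/18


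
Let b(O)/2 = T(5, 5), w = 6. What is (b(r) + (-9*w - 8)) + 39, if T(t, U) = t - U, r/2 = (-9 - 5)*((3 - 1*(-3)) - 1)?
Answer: -23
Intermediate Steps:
r = -140 (r = 2*((-9 - 5)*((3 - 1*(-3)) - 1)) = 2*(-14*((3 + 3) - 1)) = 2*(-14*(6 - 1)) = 2*(-14*5) = 2*(-70) = -140)
b(O) = 0 (b(O) = 2*(5 - 1*5) = 2*(5 - 5) = 2*0 = 0)
(b(r) + (-9*w - 8)) + 39 = (0 + (-9*6 - 8)) + 39 = (0 + (-54 - 8)) + 39 = (0 - 62) + 39 = -62 + 39 = -23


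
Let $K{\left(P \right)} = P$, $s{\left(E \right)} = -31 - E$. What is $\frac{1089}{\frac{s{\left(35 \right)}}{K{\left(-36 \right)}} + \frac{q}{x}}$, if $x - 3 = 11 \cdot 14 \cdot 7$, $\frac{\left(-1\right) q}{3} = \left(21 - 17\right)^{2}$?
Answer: $\frac{7063254}{11603} \approx 608.74$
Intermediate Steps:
$q = -48$ ($q = - 3 \left(21 - 17\right)^{2} = - 3 \cdot 4^{2} = \left(-3\right) 16 = -48$)
$x = 1081$ ($x = 3 + 11 \cdot 14 \cdot 7 = 3 + 154 \cdot 7 = 3 + 1078 = 1081$)
$\frac{1089}{\frac{s{\left(35 \right)}}{K{\left(-36 \right)}} + \frac{q}{x}} = \frac{1089}{\frac{-31 - 35}{-36} - \frac{48}{1081}} = \frac{1089}{\left(-31 - 35\right) \left(- \frac{1}{36}\right) - \frac{48}{1081}} = \frac{1089}{\left(-66\right) \left(- \frac{1}{36}\right) - \frac{48}{1081}} = \frac{1089}{\frac{11}{6} - \frac{48}{1081}} = \frac{1089}{\frac{11603}{6486}} = 1089 \cdot \frac{6486}{11603} = \frac{7063254}{11603}$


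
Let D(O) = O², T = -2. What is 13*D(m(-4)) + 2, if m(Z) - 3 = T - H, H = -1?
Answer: 54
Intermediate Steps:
m(Z) = 2 (m(Z) = 3 + (-2 - 1*(-1)) = 3 + (-2 + 1) = 3 - 1 = 2)
13*D(m(-4)) + 2 = 13*2² + 2 = 13*4 + 2 = 52 + 2 = 54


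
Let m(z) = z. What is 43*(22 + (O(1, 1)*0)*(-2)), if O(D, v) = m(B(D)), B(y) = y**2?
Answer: 946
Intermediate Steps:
O(D, v) = D**2
43*(22 + (O(1, 1)*0)*(-2)) = 43*(22 + (1**2*0)*(-2)) = 43*(22 + (1*0)*(-2)) = 43*(22 + 0*(-2)) = 43*(22 + 0) = 43*22 = 946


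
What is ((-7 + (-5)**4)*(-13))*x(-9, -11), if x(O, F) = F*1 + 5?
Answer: 48204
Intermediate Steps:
x(O, F) = 5 + F (x(O, F) = F + 5 = 5 + F)
((-7 + (-5)**4)*(-13))*x(-9, -11) = ((-7 + (-5)**4)*(-13))*(5 - 11) = ((-7 + 625)*(-13))*(-6) = (618*(-13))*(-6) = -8034*(-6) = 48204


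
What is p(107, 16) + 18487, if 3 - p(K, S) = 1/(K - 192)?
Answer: 1571651/85 ≈ 18490.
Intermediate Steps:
p(K, S) = 3 - 1/(-192 + K) (p(K, S) = 3 - 1/(K - 192) = 3 - 1/(-192 + K))
p(107, 16) + 18487 = (-577 + 3*107)/(-192 + 107) + 18487 = (-577 + 321)/(-85) + 18487 = -1/85*(-256) + 18487 = 256/85 + 18487 = 1571651/85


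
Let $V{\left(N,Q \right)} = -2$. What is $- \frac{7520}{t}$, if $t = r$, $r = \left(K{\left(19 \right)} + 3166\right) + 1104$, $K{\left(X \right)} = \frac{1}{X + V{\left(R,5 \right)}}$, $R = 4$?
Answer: $- \frac{127840}{72591} \approx -1.7611$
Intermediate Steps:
$K{\left(X \right)} = \frac{1}{-2 + X}$ ($K{\left(X \right)} = \frac{1}{X - 2} = \frac{1}{-2 + X}$)
$r = \frac{72591}{17}$ ($r = \left(\frac{1}{-2 + 19} + 3166\right) + 1104 = \left(\frac{1}{17} + 3166\right) + 1104 = \frac{53823}{17} + 1104 = \frac{72591}{17} \approx 4270.1$)
$t = \frac{72591}{17} \approx 4270.1$
$- \frac{7520}{t} = - \frac{7520}{\frac{72591}{17}} = \left(-7520\right) \frac{17}{72591} = - \frac{127840}{72591}$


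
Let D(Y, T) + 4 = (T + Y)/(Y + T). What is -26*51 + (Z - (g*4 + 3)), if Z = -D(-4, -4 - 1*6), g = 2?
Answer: -1334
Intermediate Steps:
D(Y, T) = -3 (D(Y, T) = -4 + (T + Y)/(Y + T) = -4 + (T + Y)/(T + Y) = -4 + 1 = -3)
Z = 3 (Z = -1*(-3) = 3)
-26*51 + (Z - (g*4 + 3)) = -26*51 + (3 - (2*4 + 3)) = -1326 + (3 - (8 + 3)) = -1326 + (3 - 1*11) = -1326 + (3 - 11) = -1326 - 8 = -1334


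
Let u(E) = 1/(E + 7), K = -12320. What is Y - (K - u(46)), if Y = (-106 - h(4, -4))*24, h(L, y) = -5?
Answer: 524489/53 ≈ 9896.0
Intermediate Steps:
u(E) = 1/(7 + E)
Y = -2424 (Y = (-106 - 1*(-5))*24 = (-106 + 5)*24 = -101*24 = -2424)
Y - (K - u(46)) = -2424 - (-12320 - 1/(7 + 46)) = -2424 - (-12320 - 1/53) = -2424 - 1*(-652961/53) = -2424 + 652961/53 = 524489/53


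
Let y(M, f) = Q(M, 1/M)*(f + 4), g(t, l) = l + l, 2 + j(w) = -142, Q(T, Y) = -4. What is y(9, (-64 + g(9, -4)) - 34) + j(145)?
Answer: 264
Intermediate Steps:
j(w) = -144 (j(w) = -2 - 142 = -144)
g(t, l) = 2*l
y(M, f) = -16 - 4*f (y(M, f) = -4*(f + 4) = -4*(4 + f) = -16 - 4*f)
y(9, (-64 + g(9, -4)) - 34) + j(145) = (-16 - 4*((-64 + 2*(-4)) - 34)) - 144 = (-16 - 4*((-64 - 8) - 34)) - 144 = (-16 - 4*(-72 - 34)) - 144 = (-16 - 4*(-106)) - 144 = (-16 + 424) - 144 = 408 - 144 = 264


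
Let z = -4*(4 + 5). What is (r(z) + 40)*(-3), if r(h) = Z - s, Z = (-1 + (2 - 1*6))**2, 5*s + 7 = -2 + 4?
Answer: -198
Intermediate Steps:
s = -1 (s = -7/5 + (-2 + 4)/5 = -7/5 + (1/5)*2 = -7/5 + 2/5 = -1)
Z = 25 (Z = (-1 + (2 - 6))**2 = (-1 - 4)**2 = (-5)**2 = 25)
z = -36 (z = -4*9 = -36)
r(h) = 26 (r(h) = 25 - 1*(-1) = 25 + 1 = 26)
(r(z) + 40)*(-3) = (26 + 40)*(-3) = 66*(-3) = -198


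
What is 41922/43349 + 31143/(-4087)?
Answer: -17592279/2644289 ≈ -6.6529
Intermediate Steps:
41922/43349 + 31143/(-4087) = 41922*(1/43349) + 31143*(-1/4087) = 41922/43349 - 31143/4087 = -17592279/2644289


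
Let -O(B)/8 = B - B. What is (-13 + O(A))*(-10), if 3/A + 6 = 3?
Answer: 130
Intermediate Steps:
A = -1 (A = 3/(-6 + 3) = 3/(-3) = 3*(-⅓) = -1)
O(B) = 0 (O(B) = -8*(B - B) = -8*0 = 0)
(-13 + O(A))*(-10) = (-13 + 0)*(-10) = -13*(-10) = 130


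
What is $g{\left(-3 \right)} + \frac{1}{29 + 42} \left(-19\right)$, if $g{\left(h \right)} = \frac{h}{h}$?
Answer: $\frac{52}{71} \approx 0.73239$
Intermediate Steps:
$g{\left(h \right)} = 1$
$g{\left(-3 \right)} + \frac{1}{29 + 42} \left(-19\right) = 1 + \frac{1}{29 + 42} \left(-19\right) = 1 + \frac{1}{71} \left(-19\right) = 1 - \frac{19}{71} = \frac{52}{71}$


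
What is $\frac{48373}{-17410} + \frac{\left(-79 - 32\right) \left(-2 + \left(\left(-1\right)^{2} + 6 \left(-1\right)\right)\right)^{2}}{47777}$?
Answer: $- \frac{2405809811}{831797570} \approx -2.8923$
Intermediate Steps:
$\frac{48373}{-17410} + \frac{\left(-79 - 32\right) \left(-2 + \left(\left(-1\right)^{2} + 6 \left(-1\right)\right)\right)^{2}}{47777} = 48373 \left(- \frac{1}{17410}\right) + - 111 \left(-2 + \left(1 - 6\right)\right)^{2} \cdot \frac{1}{47777} = - \frac{48373}{17410} + - 111 \left(-2 - 5\right)^{2} \cdot \frac{1}{47777} = - \frac{48373}{17410} + - 111 \left(-7\right)^{2} \cdot \frac{1}{47777} = - \frac{48373}{17410} + \left(-111\right) 49 \cdot \frac{1}{47777} = - \frac{48373}{17410} - \frac{5439}{47777} = - \frac{2405809811}{831797570}$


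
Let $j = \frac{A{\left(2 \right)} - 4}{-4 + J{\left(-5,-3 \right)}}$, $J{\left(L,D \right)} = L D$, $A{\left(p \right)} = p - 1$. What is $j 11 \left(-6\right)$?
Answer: $18$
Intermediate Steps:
$A{\left(p \right)} = -1 + p$
$J{\left(L,D \right)} = D L$
$j = - \frac{3}{11}$ ($j = \frac{\left(-1 + 2\right) - 4}{-4 - -15} = \frac{1 - 4}{-4 + 15} = - \frac{3}{11} \approx -0.27273$)
$j 11 \left(-6\right) = \left(- \frac{3}{11}\right) 11 \left(-6\right) = \left(-3\right) \left(-6\right) = 18$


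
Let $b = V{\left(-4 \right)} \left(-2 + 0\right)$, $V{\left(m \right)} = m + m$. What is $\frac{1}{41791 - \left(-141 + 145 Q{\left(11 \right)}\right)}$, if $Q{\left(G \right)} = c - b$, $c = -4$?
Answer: $\frac{1}{44832} \approx 2.2305 \cdot 10^{-5}$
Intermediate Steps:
$V{\left(m \right)} = 2 m$
$b = 16$ ($b = 2 \left(-4\right) \left(-2 + 0\right) = \left(-8\right) \left(-2\right) = 16$)
$Q{\left(G \right)} = -20$ ($Q{\left(G \right)} = -4 - 16 = -20$)
$\frac{1}{41791 - \left(-141 + 145 Q{\left(11 \right)}\right)} = \frac{1}{41791 + \left(141 - -2900\right)} = \frac{1}{41791 + \left(141 + 2900\right)} = \frac{1}{41791 + 3041} = \frac{1}{44832}$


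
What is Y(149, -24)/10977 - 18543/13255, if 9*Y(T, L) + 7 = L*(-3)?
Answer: -1831057024/1309501215 ≈ -1.3983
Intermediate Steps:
Y(T, L) = -7/9 - L/3 (Y(T, L) = -7/9 + (L*(-3))/9 = -7/9 + (-3*L)/9 = -7/9 - L/3)
Y(149, -24)/10977 - 18543/13255 = (-7/9 - ⅓*(-24))/10977 - 18543/13255 = (-7/9 + 8)*(1/10977) - 18543*1/13255 = (65/9)*(1/10977) - 18543/13255 = 65/98793 - 18543/13255 = -1831057024/1309501215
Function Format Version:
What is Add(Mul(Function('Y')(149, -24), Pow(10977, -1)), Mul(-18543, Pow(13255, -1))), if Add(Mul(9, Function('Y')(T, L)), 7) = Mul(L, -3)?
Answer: Rational(-1831057024, 1309501215) ≈ -1.3983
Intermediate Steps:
Function('Y')(T, L) = Add(Rational(-7, 9), Mul(Rational(-1, 3), L)) (Function('Y')(T, L) = Add(Rational(-7, 9), Mul(Rational(1, 9), Mul(L, -3))) = Add(Rational(-7, 9), Mul(Rational(1, 9), Mul(-3, L))) = Add(Rational(-7, 9), Mul(Rational(-1, 3), L)))
Add(Mul(Function('Y')(149, -24), Pow(10977, -1)), Mul(-18543, Pow(13255, -1))) = Add(Mul(Add(Rational(-7, 9), Mul(Rational(-1, 3), -24)), Pow(10977, -1)), Mul(-18543, Pow(13255, -1))) = Add(Mul(Add(Rational(-7, 9), 8), Rational(1, 10977)), Mul(-18543, Rational(1, 13255))) = Add(Mul(Rational(65, 9), Rational(1, 10977)), Rational(-18543, 13255)) = Add(Rational(65, 98793), Rational(-18543, 13255)) = Rational(-1831057024, 1309501215)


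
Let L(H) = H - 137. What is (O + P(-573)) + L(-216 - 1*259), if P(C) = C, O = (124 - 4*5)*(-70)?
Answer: -8465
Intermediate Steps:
L(H) = -137 + H
O = -7280 (O = (124 - 20)*(-70) = 104*(-70) = -7280)
(O + P(-573)) + L(-216 - 1*259) = (-7280 - 573) + (-137 + (-216 - 1*259)) = -7853 + (-137 + (-216 - 259)) = -7853 + (-137 - 475) = -7853 - 612 = -8465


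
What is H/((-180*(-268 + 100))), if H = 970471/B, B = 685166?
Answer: 970471/20719419840 ≈ 4.6839e-5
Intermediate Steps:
H = 970471/685166 ≈ 1.4164
H/((-180*(-268 + 100))) = 970471/(685166*((-180*(-268 + 100)))) = 970471/(685166*((-180*(-168)))) = (970471/685166)/30240 = (970471/685166)*(1/30240) = 970471/20719419840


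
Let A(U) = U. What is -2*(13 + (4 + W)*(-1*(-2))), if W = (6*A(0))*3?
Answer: -42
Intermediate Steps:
W = 0 (W = (6*0)*3 = 0*3 = 0)
-2*(13 + (4 + W)*(-1*(-2))) = -2*(13 + (4 + 0)*(-1*(-2))) = -2*(13 + 4*2) = -2*(13 + 8) = -2*21 = -42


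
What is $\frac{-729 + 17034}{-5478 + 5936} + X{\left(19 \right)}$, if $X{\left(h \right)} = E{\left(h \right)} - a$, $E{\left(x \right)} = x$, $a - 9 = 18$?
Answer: $\frac{12641}{458} \approx 27.6$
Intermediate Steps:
$a = 27$ ($a = 9 + 18 = 27$)
$X{\left(h \right)} = -27 + h$ ($X{\left(h \right)} = h - 27 = -27 + h$)
$\frac{-729 + 17034}{-5478 + 5936} + X{\left(19 \right)} = \frac{-729 + 17034}{-5478 + 5936} + \left(-27 + 19\right) = \frac{16305}{458} - 8 = \frac{12641}{458}$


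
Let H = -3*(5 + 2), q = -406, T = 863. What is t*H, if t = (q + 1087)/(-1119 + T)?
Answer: 14301/256 ≈ 55.863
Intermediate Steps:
t = -681/256 (t = (-406 + 1087)/(-1119 + 863) = 681/(-256) = 681*(-1/256) = -681/256 ≈ -2.6602)
H = -21 (H = -3*7 = -21)
t*H = -681/256*(-21) = 14301/256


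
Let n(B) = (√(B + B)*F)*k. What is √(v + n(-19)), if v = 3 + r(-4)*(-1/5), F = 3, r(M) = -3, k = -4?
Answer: √(90 - 300*I*√38)/5 ≈ 6.2314 - 5.9355*I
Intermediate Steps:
n(B) = -12*√2*√B (n(B) = (√(B + B)*3)*(-4) = (√(2*B)*3)*(-4) = ((√2*√B)*3)*(-4) = (3*√2*√B)*(-4) = -12*√2*√B)
v = 18/5 (v = 3 - (-3)/5 = 3 - 3*(-⅕) = 3 + ⅗ = 18/5 ≈ 3.6000)
√(v + n(-19)) = √(18/5 - 12*√2*√(-19)) = √(18/5 - 12*√2*I*√19) = √(18/5 - 12*I*√38)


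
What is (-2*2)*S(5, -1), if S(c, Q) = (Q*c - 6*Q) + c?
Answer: -24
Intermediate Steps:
S(c, Q) = c - 6*Q + Q*c (S(c, Q) = (-6*Q + Q*c) + c = c - 6*Q + Q*c)
(-2*2)*S(5, -1) = (-2*2)*(5 - 6*(-1) - 1*5) = -4*(5 + 6 - 5) = -4*6 = -24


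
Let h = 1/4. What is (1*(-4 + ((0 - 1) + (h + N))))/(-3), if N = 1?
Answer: 5/4 ≈ 1.2500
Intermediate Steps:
h = ¼ ≈ 0.25000
(1*(-4 + ((0 - 1) + (h + N))))/(-3) = (1*(-4 + ((0 - 1) + (¼ + 1))))/(-3) = (1*(-4 + (-1 + 5/4)))*(-⅓) = (1*(-4 + ¼))*(-⅓) = (1*(-15/4))*(-⅓) = -15/4*(-⅓) = 5/4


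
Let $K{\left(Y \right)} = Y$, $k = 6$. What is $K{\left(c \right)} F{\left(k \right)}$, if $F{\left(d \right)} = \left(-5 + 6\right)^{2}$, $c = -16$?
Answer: $-16$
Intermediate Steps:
$F{\left(d \right)} = 1$ ($F{\left(d \right)} = 1^{2} = 1$)
$K{\left(c \right)} F{\left(k \right)} = \left(-16\right) 1 = -16$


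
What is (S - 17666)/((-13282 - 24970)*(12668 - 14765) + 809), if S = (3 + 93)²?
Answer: -8450/80215253 ≈ -0.00010534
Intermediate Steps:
S = 9216 (S = 96² = 9216)
(S - 17666)/((-13282 - 24970)*(12668 - 14765) + 809) = (9216 - 17666)/((-13282 - 24970)*(12668 - 14765) + 809) = -8450/(-38252*(-2097) + 809) = -8450/(80214444 + 809) = -8450/80215253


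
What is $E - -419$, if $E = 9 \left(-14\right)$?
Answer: $293$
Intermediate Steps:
$E = -126$
$E - -419 = -126 - -419 = -126 + 419 = 293$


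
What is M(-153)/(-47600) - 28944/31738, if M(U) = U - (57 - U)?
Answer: -97586679/107909200 ≈ -0.90434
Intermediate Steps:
M(U) = -57 + 2*U (M(U) = U + (-57 + U) = -57 + 2*U)
M(-153)/(-47600) - 28944/31738 = (-57 + 2*(-153))/(-47600) - 28944/31738 = (-57 - 306)*(-1/47600) - 28944*1/31738 = -363*(-1/47600) - 14472/15869 = 363/47600 - 14472/15869 = -97586679/107909200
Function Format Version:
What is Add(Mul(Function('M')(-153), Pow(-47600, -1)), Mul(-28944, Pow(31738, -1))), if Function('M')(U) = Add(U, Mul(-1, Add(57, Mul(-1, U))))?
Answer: Rational(-97586679, 107909200) ≈ -0.90434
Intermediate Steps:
Function('M')(U) = Add(-57, Mul(2, U)) (Function('M')(U) = Add(U, Add(-57, U)) = Add(-57, Mul(2, U)))
Add(Mul(Function('M')(-153), Pow(-47600, -1)), Mul(-28944, Pow(31738, -1))) = Add(Mul(Add(-57, Mul(2, -153)), Pow(-47600, -1)), Mul(-28944, Pow(31738, -1))) = Add(Mul(Add(-57, -306), Rational(-1, 47600)), Mul(-28944, Rational(1, 31738))) = Add(Mul(-363, Rational(-1, 47600)), Rational(-14472, 15869)) = Add(Rational(363, 47600), Rational(-14472, 15869)) = Rational(-97586679, 107909200)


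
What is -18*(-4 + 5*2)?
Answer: -108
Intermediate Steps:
-18*(-4 + 5*2) = -18*(-4 + 10) = -18*6 = -108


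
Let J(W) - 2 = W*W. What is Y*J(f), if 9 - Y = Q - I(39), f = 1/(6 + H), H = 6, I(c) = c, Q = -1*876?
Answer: 22253/12 ≈ 1854.4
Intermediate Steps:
Q = -876
f = 1/12 (f = 1/(6 + 6) = 1/12 ≈ 0.083333)
J(W) = 2 + W**2 (J(W) = 2 + W*W = 2 + W**2)
Y = 924 (Y = 9 - (-876 - 1*39) = 9 - (-876 - 39) = 9 - 1*(-915) = 9 + 915 = 924)
Y*J(f) = 924*(2 + (1/12)**2) = 924*(2 + 1/144) = 924*(289/144) = 22253/12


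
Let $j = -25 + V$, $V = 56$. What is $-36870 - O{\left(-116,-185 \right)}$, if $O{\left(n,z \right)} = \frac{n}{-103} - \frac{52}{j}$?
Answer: $- \frac{117724150}{3193} \approx -36869.0$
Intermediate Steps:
$j = 31$ ($j = -25 + 56 = 31$)
$O{\left(n,z \right)} = - \frac{52}{31} - \frac{n}{103}$ ($O{\left(n,z \right)} = \frac{n}{-103} - \frac{52}{31} = n \left(- \frac{1}{103}\right) - \frac{52}{31} = - \frac{n}{103} - \frac{52}{31} = - \frac{52}{31} - \frac{n}{103}$)
$-36870 - O{\left(-116,-185 \right)} = -36870 - \left(- \frac{52}{31} - - \frac{116}{103}\right) = -36870 - \left(- \frac{52}{31} + \frac{116}{103}\right) = -36870 - - \frac{1760}{3193} = -36870 + \frac{1760}{3193} = - \frac{117724150}{3193}$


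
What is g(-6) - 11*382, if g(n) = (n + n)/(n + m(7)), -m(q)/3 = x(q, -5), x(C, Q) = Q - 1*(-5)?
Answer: -4200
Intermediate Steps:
x(C, Q) = 5 + Q (x(C, Q) = Q + 5 = 5 + Q)
m(q) = 0 (m(q) = -3*(5 - 5) = -3*0 = 0)
g(n) = 2 (g(n) = (n + n)/(n + 0) = (2*n)/n = 2)
g(-6) - 11*382 = 2 - 11*382 = 2 - 1*4202 = 2 - 4202 = -4200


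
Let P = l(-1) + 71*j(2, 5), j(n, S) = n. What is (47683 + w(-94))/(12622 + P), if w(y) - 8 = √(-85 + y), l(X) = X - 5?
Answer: 47691/12758 + I*√179/12758 ≈ 3.7381 + 0.0010487*I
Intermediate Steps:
l(X) = -5 + X
w(y) = 8 + √(-85 + y)
P = 136 (P = (-5 - 1) + 71*2 = -6 + 142 = 136)
(47683 + w(-94))/(12622 + P) = (47683 + (8 + √(-85 - 94)))/(12622 + 136) = (47683 + (8 + √(-179)))/12758 = (47683 + (8 + I*√179))*(1/12758) = (47691 + I*√179)*(1/12758) = 47691/12758 + I*√179/12758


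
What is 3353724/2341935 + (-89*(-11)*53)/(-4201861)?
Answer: 1552262899891/1093387260115 ≈ 1.4197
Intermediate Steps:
3353724/2341935 + (-89*(-11)*53)/(-4201861) = 3353724*(1/2341935) + (979*53)*(-1/4201861) = 372636/260215 + 51887*(-1/4201861) = 372636/260215 - 51887/4201861 = 1552262899891/1093387260115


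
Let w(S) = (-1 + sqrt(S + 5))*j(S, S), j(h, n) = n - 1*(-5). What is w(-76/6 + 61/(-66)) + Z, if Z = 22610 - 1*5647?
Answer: 373375/22 - 567*I*sqrt(462)/484 ≈ 16972.0 - 25.18*I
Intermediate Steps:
Z = 16963 (Z = 22610 - 5647 = 16963)
j(h, n) = 5 + n (j(h, n) = n + 5 = 5 + n)
w(S) = (-1 + sqrt(5 + S))*(5 + S) (w(S) = (-1 + sqrt(S + 5))*(5 + S) = (-1 + sqrt(5 + S))*(5 + S))
w(-76/6 + 61/(-66)) + Z = (-1 + sqrt(5 + (-76/6 + 61/(-66))))*(5 + (-76/6 + 61/(-66))) + 16963 = (-1 + sqrt(5 + (-76*1/6 + 61*(-1/66))))*(5 + (-76*1/6 + 61*(-1/66))) + 16963 = (-1 + sqrt(5 + (-38/3 - 61/66)))*(5 + (-38/3 - 61/66)) + 16963 = (-1 + sqrt(5 - 299/22))*(5 - 299/22) + 16963 = (-1 + sqrt(-189/22))*(-189/22) + 16963 = (-1 + 3*I*sqrt(462)/22)*(-189/22) + 16963 = (189/22 - 567*I*sqrt(462)/484) + 16963 = 373375/22 - 567*I*sqrt(462)/484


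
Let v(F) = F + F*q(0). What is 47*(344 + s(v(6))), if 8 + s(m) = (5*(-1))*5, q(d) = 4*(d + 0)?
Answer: 14617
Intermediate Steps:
q(d) = 4*d
v(F) = F (v(F) = F + F*(4*0) = F + F*0 = F + 0 = F)
s(m) = -33 (s(m) = -8 + (5*(-1))*5 = -8 - 5*5 = -8 - 25 = -33)
47*(344 + s(v(6))) = 47*(344 - 33) = 47*311 = 14617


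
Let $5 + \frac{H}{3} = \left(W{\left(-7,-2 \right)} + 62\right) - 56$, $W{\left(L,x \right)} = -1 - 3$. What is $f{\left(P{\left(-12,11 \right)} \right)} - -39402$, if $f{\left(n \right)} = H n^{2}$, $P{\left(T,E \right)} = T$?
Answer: $38106$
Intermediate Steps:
$W{\left(L,x \right)} = -4$
$H = -9$ ($H = -15 + 3 \left(\left(-4 + 62\right) - 56\right) = -15 + 3 \left(58 - 56\right) = -15 + 3 \cdot 2 = -15 + 6 = -9$)
$f{\left(n \right)} = - 9 n^{2}$
$f{\left(P{\left(-12,11 \right)} \right)} - -39402 = - 9 \left(-12\right)^{2} - -39402 = \left(-9\right) 144 + 39402 = -1296 + 39402 = 38106$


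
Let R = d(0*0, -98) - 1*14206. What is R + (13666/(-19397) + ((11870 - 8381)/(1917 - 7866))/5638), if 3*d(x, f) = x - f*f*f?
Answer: 21651733285439043/72287149046 ≈ 2.9952e+5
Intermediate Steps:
d(x, f) = -f³/3 + x/3 (d(x, f) = (x - f*f*f)/3 = (x - f²*f)/3 = (x - f³)/3 = -f³/3 + x/3)
R = 898574/3 (R = (-⅓*(-98)³ + (0*0)/3) - 1*14206 = (-⅓*(-941192) + (⅓)*0) - 14206 = (941192/3 + 0) - 14206 = 941192/3 - 14206 = 898574/3 ≈ 2.9952e+5)
R + (13666/(-19397) + ((11870 - 8381)/(1917 - 7866))/5638) = 898574/3 + (13666/(-19397) + ((11870 - 8381)/(1917 - 7866))/5638) = 898574/3 + (13666*(-1/19397) + (3489/(-5949))*(1/5638)) = 898574/3 + (-13666/19397 + (3489*(-1/5949))*(1/5638)) = 898574/3 + (-13666/19397 - 1163/1983*1/5638) = 898574/3 + (-13666/19397 - 1163/11180154) = 898574/3 - 152810543275/216861447138 = 21651733285439043/72287149046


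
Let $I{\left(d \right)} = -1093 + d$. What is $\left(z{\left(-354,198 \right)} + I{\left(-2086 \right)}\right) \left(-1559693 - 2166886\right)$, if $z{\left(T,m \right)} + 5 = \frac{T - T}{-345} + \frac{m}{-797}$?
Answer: $\frac{9457483608834}{797} \approx 1.1866 \cdot 10^{10}$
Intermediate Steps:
$z{\left(T,m \right)} = -5 - \frac{m}{797}$ ($z{\left(T,m \right)} = -5 + \left(\frac{T - T}{-345} + \frac{m}{-797}\right) = -5 + \left(0 \left(- \frac{1}{345}\right) + m \left(- \frac{1}{797}\right)\right) = -5 + \left(0 - \frac{m}{797}\right) = -5 - \frac{m}{797}$)
$\left(z{\left(-354,198 \right)} + I{\left(-2086 \right)}\right) \left(-1559693 - 2166886\right) = \left(\left(-5 - \frac{198}{797}\right) - 3179\right) \left(-1559693 - 2166886\right) = \left(\left(-5 - \frac{198}{797}\right) - 3179\right) \left(-3726579\right) = \left(- \frac{4183}{797} - 3179\right) \left(-3726579\right) = \left(- \frac{2537846}{797}\right) \left(-3726579\right) = \frac{9457483608834}{797}$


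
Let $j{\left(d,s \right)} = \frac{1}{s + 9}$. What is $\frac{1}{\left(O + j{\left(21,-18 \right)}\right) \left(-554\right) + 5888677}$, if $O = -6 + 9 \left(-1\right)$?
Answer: $\frac{9}{53073437} \approx 1.6958 \cdot 10^{-7}$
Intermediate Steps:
$j{\left(d,s \right)} = \frac{1}{9 + s}$
$O = -15$ ($O = -6 - 9 = -15$)
$\frac{1}{\left(O + j{\left(21,-18 \right)}\right) \left(-554\right) + 5888677} = \frac{1}{\left(-15 + \frac{1}{9 - 18}\right) \left(-554\right) + 5888677} = \frac{1}{\left(-15 + \frac{1}{-9}\right) \left(-554\right) + 5888677} = \frac{1}{\left(-15 - \frac{1}{9}\right) \left(-554\right) + 5888677} = \frac{1}{\left(- \frac{136}{9}\right) \left(-554\right) + 5888677} = \frac{1}{\frac{75344}{9} + 5888677} = \frac{1}{\frac{53073437}{9}} = \frac{9}{53073437}$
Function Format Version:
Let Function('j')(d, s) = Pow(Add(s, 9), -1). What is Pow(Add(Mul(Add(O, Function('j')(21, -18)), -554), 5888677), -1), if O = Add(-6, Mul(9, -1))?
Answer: Rational(9, 53073437) ≈ 1.6958e-7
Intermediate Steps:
Function('j')(d, s) = Pow(Add(9, s), -1)
O = -15 (O = Add(-6, -9) = -15)
Pow(Add(Mul(Add(O, Function('j')(21, -18)), -554), 5888677), -1) = Pow(Add(Mul(Add(-15, Pow(Add(9, -18), -1)), -554), 5888677), -1) = Pow(Add(Mul(Add(-15, Pow(-9, -1)), -554), 5888677), -1) = Pow(Add(Mul(Add(-15, Rational(-1, 9)), -554), 5888677), -1) = Pow(Add(Mul(Rational(-136, 9), -554), 5888677), -1) = Pow(Add(Rational(75344, 9), 5888677), -1) = Pow(Rational(53073437, 9), -1) = Rational(9, 53073437)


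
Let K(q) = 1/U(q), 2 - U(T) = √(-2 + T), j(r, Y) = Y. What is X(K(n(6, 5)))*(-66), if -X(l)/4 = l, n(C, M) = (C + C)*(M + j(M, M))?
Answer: -88/19 - 44*√118/19 ≈ -29.787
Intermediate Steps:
U(T) = 2 - √(-2 + T)
n(C, M) = 4*C*M (n(C, M) = (C + C)*(M + M) = (2*C)*(2*M) = 4*C*M)
K(q) = 1/(2 - √(-2 + q))
X(l) = -4*l
X(K(n(6, 5)))*(-66) = -(-4)/(-2 + √(-2 + 4*6*5))*(-66) = -(-4)/(-2 + √(-2 + 120))*(-66) = -(-4)/(-2 + √118)*(-66) = (4/(-2 + √118))*(-66) = -264/(-2 + √118)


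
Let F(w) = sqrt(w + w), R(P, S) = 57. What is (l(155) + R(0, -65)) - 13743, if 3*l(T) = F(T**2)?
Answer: -13686 + 155*sqrt(2)/3 ≈ -13613.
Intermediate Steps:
F(w) = sqrt(2)*sqrt(w) (F(w) = sqrt(2*w) = sqrt(2)*sqrt(w))
l(T) = sqrt(2)*sqrt(T**2)/3 (l(T) = (sqrt(2)*sqrt(T**2))/3 = sqrt(2)*sqrt(T**2)/3)
(l(155) + R(0, -65)) - 13743 = (sqrt(2)*sqrt(155**2)/3 + 57) - 13743 = (sqrt(2)*sqrt(24025)/3 + 57) - 13743 = ((1/3)*sqrt(2)*155 + 57) - 13743 = (155*sqrt(2)/3 + 57) - 13743 = (57 + 155*sqrt(2)/3) - 13743 = -13686 + 155*sqrt(2)/3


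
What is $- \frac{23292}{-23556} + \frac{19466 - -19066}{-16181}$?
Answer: $- \frac{44230995}{31763303} \approx -1.3925$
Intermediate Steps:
$- \frac{23292}{-23556} + \frac{19466 - -19066}{-16181} = \left(-23292\right) \left(- \frac{1}{23556}\right) + \left(19466 + 19066\right) \left(- \frac{1}{16181}\right) = \frac{1941}{1963} + 38532 \left(- \frac{1}{16181}\right) = \frac{1941}{1963} - \frac{38532}{16181} = - \frac{44230995}{31763303}$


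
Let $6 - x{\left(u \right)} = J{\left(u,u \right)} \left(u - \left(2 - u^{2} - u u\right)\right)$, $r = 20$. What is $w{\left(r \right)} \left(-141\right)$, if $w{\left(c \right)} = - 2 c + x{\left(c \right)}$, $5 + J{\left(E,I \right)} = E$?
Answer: $1734864$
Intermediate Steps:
$J{\left(E,I \right)} = -5 + E$
$x{\left(u \right)} = 6 - \left(-5 + u\right) \left(-2 + u + 2 u^{2}\right)$ ($x{\left(u \right)} = 6 - \left(-5 + u\right) \left(u - \left(2 - u^{2} - u u\right)\right) = 6 - \left(-5 + u\right) \left(u + \left(\left(u^{2} + u^{2}\right) - 2\right)\right) = 6 - \left(-5 + u\right) \left(u + \left(2 u^{2} - 2\right)\right) = 6 - \left(-5 + u\right) \left(u + \left(-2 + 2 u^{2}\right)\right) = 6 - \left(-5 + u\right) \left(-2 + u + 2 u^{2}\right)$)
$w{\left(c \right)} = -4 - 2 c^{3} + 5 c + 9 c^{2}$ ($w{\left(c \right)} = - 2 c - \left(4 - 9 c^{2} - 7 c + 2 c^{3}\right) = -4 - 2 c^{3} + 5 c + 9 c^{2}$)
$w{\left(r \right)} \left(-141\right) = \left(-4 - 20 \left(-5 + 20\right) - 2 \cdot 20^{2} \left(-5 + 20\right)\right) \left(-141\right) = \left(-4 - 20 \cdot 15 - 800 \cdot 15\right) \left(-141\right) = \left(-4 - 300 - 12000\right) \left(-141\right) = \left(-12304\right) \left(-141\right) = 1734864$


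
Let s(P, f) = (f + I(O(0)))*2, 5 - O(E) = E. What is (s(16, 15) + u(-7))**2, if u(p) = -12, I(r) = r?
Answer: 784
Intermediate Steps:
O(E) = 5 - E
s(P, f) = 10 + 2*f (s(P, f) = (f + (5 - 1*0))*2 = (f + (5 + 0))*2 = (f + 5)*2 = (5 + f)*2 = 10 + 2*f)
(s(16, 15) + u(-7))**2 = ((10 + 2*15) - 12)**2 = ((10 + 30) - 12)**2 = (40 - 12)**2 = 28**2 = 784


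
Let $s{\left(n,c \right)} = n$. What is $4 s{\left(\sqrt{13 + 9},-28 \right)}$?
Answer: $4 \sqrt{22} \approx 18.762$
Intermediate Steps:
$4 s{\left(\sqrt{13 + 9},-28 \right)} = 4 \sqrt{13 + 9} = 4 \sqrt{22}$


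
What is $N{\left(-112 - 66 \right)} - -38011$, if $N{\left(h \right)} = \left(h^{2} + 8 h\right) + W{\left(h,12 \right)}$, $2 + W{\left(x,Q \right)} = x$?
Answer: $68091$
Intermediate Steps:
$W{\left(x,Q \right)} = -2 + x$
$N{\left(h \right)} = -2 + h^{2} + 9 h$ ($N{\left(h \right)} = \left(h^{2} + 8 h\right) + \left(-2 + h\right) = -2 + h^{2} + 9 h$)
$N{\left(-112 - 66 \right)} - -38011 = \left(-2 + \left(-112 - 66\right)^{2} + 9 \left(-112 - 66\right)\right) - -38011 = \left(-2 + \left(-178\right)^{2} + 9 \left(-178\right)\right) + 38011 = \left(-2 + 31684 - 1602\right) + 38011 = 30080 + 38011 = 68091$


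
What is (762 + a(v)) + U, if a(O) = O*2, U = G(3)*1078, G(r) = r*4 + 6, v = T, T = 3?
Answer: 20172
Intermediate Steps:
v = 3
G(r) = 6 + 4*r (G(r) = 4*r + 6 = 6 + 4*r)
U = 19404 (U = (6 + 4*3)*1078 = (6 + 12)*1078 = 18*1078 = 19404)
a(O) = 2*O
(762 + a(v)) + U = (762 + 2*3) + 19404 = (762 + 6) + 19404 = 768 + 19404 = 20172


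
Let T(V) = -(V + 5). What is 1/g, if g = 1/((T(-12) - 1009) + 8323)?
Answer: 7321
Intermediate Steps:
T(V) = -5 - V (T(V) = -(5 + V) = -5 - V)
g = 1/7321 (g = 1/(((-5 - 1*(-12)) - 1009) + 8323) = 1/(((-5 + 12) - 1009) + 8323) = 1/((7 - 1009) + 8323) = 1/(-1002 + 8323) = 1/7321 ≈ 0.00013659)
1/g = 1/(1/7321) = 7321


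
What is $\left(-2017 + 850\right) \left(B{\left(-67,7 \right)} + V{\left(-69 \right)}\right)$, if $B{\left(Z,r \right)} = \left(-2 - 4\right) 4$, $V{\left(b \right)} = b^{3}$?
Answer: $383398011$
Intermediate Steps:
$B{\left(Z,r \right)} = -24$ ($B{\left(Z,r \right)} = \left(-6\right) 4 = -24$)
$\left(-2017 + 850\right) \left(B{\left(-67,7 \right)} + V{\left(-69 \right)}\right) = \left(-2017 + 850\right) \left(-24 + \left(-69\right)^{3}\right) = - 1167 \left(-24 - 328509\right) = \left(-1167\right) \left(-328533\right) = 383398011$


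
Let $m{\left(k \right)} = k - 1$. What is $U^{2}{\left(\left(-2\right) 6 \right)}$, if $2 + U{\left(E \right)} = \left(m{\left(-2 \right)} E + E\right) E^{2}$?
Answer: $11930116$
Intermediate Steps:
$m{\left(k \right)} = -1 + k$
$U{\left(E \right)} = -2 - 2 E^{3}$ ($U{\left(E \right)} = -2 + \left(\left(-1 - 2\right) E + E\right) E^{2} = -2 + \left(- 3 E + E\right) E^{2} = -2 + - 2 E E^{2} = -2 - 2 E^{3}$)
$U^{2}{\left(\left(-2\right) 6 \right)} = \left(-2 - 2 \left(\left(-2\right) 6\right)^{3}\right)^{2} = \left(-2 - 2 \left(-12\right)^{3}\right)^{2} = \left(-2 - -3456\right)^{2} = \left(-2 + 3456\right)^{2} = 3454^{2} = 11930116$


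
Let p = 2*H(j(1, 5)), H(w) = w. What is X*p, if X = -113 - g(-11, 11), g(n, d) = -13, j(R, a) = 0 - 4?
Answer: 800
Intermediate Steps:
j(R, a) = -4
p = -8 (p = 2*(-4) = -8)
X = -100 (X = -113 - 1*(-13) = -113 + 13 = -100)
X*p = -100*(-8) = 800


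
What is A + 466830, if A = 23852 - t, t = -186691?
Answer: 677373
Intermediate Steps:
A = 210543 (A = 23852 - 1*(-186691) = 23852 + 186691 = 210543)
A + 466830 = 210543 + 466830 = 677373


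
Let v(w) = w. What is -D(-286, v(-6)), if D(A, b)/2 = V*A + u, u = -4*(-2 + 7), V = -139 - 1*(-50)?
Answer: -50868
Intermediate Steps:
V = -89 (V = -139 + 50 = -89)
u = -20 (u = -4*5 = -20)
D(A, b) = -40 - 178*A (D(A, b) = 2*(-89*A - 20) = 2*(-20 - 89*A) = -40 - 178*A)
-D(-286, v(-6)) = -(-40 - 178*(-286)) = -(-40 + 50908) = -1*50868 = -50868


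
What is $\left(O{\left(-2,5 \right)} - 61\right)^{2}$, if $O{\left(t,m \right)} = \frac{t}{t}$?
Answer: $3600$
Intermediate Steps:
$O{\left(t,m \right)} = 1$
$\left(O{\left(-2,5 \right)} - 61\right)^{2} = \left(1 - 61\right)^{2} = \left(-60\right)^{2} = 3600$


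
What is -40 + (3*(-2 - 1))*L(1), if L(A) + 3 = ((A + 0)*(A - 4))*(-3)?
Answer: -94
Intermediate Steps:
L(A) = -3 - 3*A*(-4 + A) (L(A) = -3 + ((A + 0)*(A - 4))*(-3) = -3 + (A*(-4 + A))*(-3) = -3 - 3*A*(-4 + A))
-40 + (3*(-2 - 1))*L(1) = -40 + (3*(-2 - 1))*(-3 - 3*1**2 + 12*1) = -40 + (3*(-3))*(-3 - 3*1 + 12) = -40 - 9*(-3 - 3 + 12) = -40 - 9*6 = -40 - 54 = -94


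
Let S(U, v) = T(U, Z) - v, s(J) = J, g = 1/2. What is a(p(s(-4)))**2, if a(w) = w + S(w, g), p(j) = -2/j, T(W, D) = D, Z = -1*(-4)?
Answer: 16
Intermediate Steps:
Z = 4
g = 1/2 ≈ 0.50000
S(U, v) = 4 - v
a(w) = 7/2 + w (a(w) = w + (4 - 1*1/2) = w + (4 - 1/2) = w + 7/2 = 7/2 + w)
a(p(s(-4)))**2 = (7/2 - 2/(-4))**2 = (7/2 - 2*(-1/4))**2 = (7/2 + 1/2)**2 = 4**2 = 16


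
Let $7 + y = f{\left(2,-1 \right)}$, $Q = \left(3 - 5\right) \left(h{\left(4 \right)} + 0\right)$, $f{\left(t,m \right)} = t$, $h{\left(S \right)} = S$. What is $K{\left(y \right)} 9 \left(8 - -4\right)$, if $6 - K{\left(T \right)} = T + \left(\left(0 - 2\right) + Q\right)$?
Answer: $2268$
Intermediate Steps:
$Q = -8$ ($Q = \left(3 - 5\right) \left(4 + 0\right) = \left(-2\right) 4 = -8$)
$y = -5$ ($y = -7 + 2 = -5$)
$K{\left(T \right)} = 16 - T$ ($K{\left(T \right)} = 6 - \left(T + \left(\left(0 - 2\right) - 8\right)\right) = 6 - \left(T - 10\right) = 6 - \left(-10 + T\right) = 16 - T$)
$K{\left(y \right)} 9 \left(8 - -4\right) = \left(16 - -5\right) 9 \left(8 - -4\right) = \left(16 + 5\right) 9 \left(8 + 4\right) = 21 \cdot 9 \cdot 12 = 189 \cdot 12 = 2268$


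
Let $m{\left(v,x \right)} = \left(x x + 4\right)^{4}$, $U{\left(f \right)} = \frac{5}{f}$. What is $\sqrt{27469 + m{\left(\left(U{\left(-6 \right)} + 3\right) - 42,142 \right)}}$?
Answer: $\sqrt{165444117727181645} \approx 4.0675 \cdot 10^{8}$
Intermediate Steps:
$m{\left(v,x \right)} = \left(4 + x^{2}\right)^{4}$ ($m{\left(v,x \right)} = \left(x^{2} + 4\right)^{4} = \left(4 + x^{2}\right)^{4}$)
$\sqrt{27469 + m{\left(\left(U{\left(-6 \right)} + 3\right) - 42,142 \right)}} = \sqrt{27469 + \left(4 + 142^{2}\right)^{4}} = \sqrt{27469 + \left(4 + 20164\right)^{4}} = \sqrt{27469 + 20168^{4}} = \sqrt{27469 + 165444117727154176} = \sqrt{165444117727181645}$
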